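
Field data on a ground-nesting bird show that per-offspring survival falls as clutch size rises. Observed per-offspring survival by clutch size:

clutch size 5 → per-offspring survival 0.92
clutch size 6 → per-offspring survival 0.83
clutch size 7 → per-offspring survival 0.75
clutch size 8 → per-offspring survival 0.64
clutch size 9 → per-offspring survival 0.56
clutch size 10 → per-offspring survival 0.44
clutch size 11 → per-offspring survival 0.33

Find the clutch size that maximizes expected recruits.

Expected recruits = c × s(c):
  c=5: 5 × 0.92 = 4.600
  c=6: 6 × 0.83 = 4.980
  c=7: 7 × 0.75 = 5.250
  c=8: 8 × 0.64 = 5.120
  c=9: 9 × 0.56 = 5.040
  c=10: 10 × 0.44 = 4.400
  c=11: 11 × 0.33 = 3.630
Maximum at c = 7 (5.250 recruits).

7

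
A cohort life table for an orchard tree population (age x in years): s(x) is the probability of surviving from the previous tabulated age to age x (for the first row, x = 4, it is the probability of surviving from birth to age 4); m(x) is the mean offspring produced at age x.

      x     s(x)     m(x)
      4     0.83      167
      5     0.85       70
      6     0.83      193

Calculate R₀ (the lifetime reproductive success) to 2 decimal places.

Survivorship from birth: l_x = s_4·s_5·…·s_x.
  l_4 = 0.83000
  l_5 = 0.70550
  l_6 = 0.58556
R₀ = Σ l_x m(x):
  age 4: 0.83000 × 167 = 138.6100
  age 5: 0.70550 × 70 = 49.3850
  age 6: 0.58556 × 193 = 113.0131
R₀ = 138.6100 + 49.3850 + 113.0131 = 301.0081

301.01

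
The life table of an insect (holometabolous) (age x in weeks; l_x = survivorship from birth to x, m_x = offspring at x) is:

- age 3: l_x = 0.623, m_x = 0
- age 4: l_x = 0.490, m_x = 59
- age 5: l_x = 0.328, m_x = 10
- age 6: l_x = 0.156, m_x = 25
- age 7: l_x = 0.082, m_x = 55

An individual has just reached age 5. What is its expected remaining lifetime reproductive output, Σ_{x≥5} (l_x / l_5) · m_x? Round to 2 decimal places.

35.64

l_5 = 0.328. Conditional survival from age 5 to x is l_x / l_5.
  x=5: (0.328/0.328) × 10 = 10.0000
  x=6: (0.156/0.328) × 25 = 11.8902
  x=7: (0.082/0.328) × 55 = 13.7500
Sum = 10.0000 + 11.8902 + 13.7500 = 35.6402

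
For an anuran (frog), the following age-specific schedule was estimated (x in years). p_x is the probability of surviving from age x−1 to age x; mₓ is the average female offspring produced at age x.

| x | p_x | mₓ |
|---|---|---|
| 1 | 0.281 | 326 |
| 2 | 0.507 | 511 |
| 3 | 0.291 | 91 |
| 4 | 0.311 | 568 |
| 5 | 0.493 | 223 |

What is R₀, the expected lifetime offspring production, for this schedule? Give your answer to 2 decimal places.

176.92

Survivorship from birth: l_x = p_1·p_2·…·p_x.
  l_1 = 0.28100
  l_2 = 0.14247
  l_3 = 0.04146
  l_4 = 0.01289
  l_5 = 0.00636
R₀ = Σ l_x mₓ:
  age 1: 0.28100 × 326 = 91.6060
  age 2: 0.14247 × 511 = 72.8022
  age 3: 0.04146 × 91 = 3.7729
  age 4: 0.01289 × 568 = 7.3215
  age 5: 0.00636 × 223 = 1.4183
R₀ = 91.6060 + 72.8022 + 3.7729 + 7.3215 + 1.4183 = 176.9208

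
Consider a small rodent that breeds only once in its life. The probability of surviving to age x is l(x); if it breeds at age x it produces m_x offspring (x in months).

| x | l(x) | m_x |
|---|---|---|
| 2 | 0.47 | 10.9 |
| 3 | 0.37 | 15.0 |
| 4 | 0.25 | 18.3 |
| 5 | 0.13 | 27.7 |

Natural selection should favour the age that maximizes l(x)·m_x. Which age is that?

Expected offspring if breeding at age x = l(x) × m_x:
  age 2: 0.47 × 10.9 = 5.123
  age 3: 0.37 × 15.0 = 5.550
  age 4: 0.25 × 18.3 = 4.575
  age 5: 0.13 × 27.7 = 3.601
Maximum at age 3 (5.550).

3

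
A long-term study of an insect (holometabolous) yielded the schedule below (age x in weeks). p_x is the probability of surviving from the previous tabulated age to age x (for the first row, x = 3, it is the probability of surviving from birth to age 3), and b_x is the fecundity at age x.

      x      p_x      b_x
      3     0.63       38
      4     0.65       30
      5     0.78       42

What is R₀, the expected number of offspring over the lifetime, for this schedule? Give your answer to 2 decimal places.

Survivorship from birth: l_x = p_3·p_4·…·p_x.
  l_3 = 0.63000
  l_4 = 0.40950
  l_5 = 0.31941
R₀ = Σ l_x b_x:
  age 3: 0.63000 × 38 = 23.9400
  age 4: 0.40950 × 30 = 12.2850
  age 5: 0.31941 × 42 = 13.4152
R₀ = 23.9400 + 12.2850 + 13.4152 = 49.6402

49.64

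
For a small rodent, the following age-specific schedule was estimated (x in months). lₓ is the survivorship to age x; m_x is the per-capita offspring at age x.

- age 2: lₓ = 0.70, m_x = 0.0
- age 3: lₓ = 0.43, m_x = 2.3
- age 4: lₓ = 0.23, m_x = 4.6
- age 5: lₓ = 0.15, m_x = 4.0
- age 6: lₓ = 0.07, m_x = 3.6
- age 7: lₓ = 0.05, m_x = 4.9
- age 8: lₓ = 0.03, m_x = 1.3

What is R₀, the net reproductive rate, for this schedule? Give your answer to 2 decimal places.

R₀ = Σ lₓ m_x:
  age 2: 0.70 × 0.0 = 0.0000
  age 3: 0.43 × 2.3 = 0.9890
  age 4: 0.23 × 4.6 = 1.0580
  age 5: 0.15 × 4.0 = 0.6000
  age 6: 0.07 × 3.6 = 0.2520
  age 7: 0.05 × 4.9 = 0.2450
  age 8: 0.03 × 1.3 = 0.0390
R₀ = 0.0000 + 0.9890 + 1.0580 + 0.6000 + 0.2520 + 0.2450 + 0.0390 = 3.1830

3.18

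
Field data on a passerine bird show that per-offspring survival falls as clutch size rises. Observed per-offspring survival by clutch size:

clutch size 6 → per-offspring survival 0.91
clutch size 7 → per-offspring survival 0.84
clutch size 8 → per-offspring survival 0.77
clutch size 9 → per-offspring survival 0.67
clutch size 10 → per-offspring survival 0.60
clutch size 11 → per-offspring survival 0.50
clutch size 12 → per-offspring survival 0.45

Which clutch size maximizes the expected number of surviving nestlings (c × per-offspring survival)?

Expected surviving nestlings = c × s(c):
  c=6: 6 × 0.91 = 5.460
  c=7: 7 × 0.84 = 5.880
  c=8: 8 × 0.77 = 6.160
  c=9: 9 × 0.67 = 6.030
  c=10: 10 × 0.60 = 6.000
  c=11: 11 × 0.50 = 5.500
  c=12: 12 × 0.45 = 5.400
Maximum at c = 8 (6.160 surviving nestlings).

8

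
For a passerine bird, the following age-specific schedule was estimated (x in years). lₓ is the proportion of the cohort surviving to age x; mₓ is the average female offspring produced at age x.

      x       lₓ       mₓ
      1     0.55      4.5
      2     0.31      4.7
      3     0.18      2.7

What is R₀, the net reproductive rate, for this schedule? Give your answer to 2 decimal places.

4.42

R₀ = Σ lₓ mₓ:
  age 1: 0.55 × 4.5 = 2.4750
  age 2: 0.31 × 4.7 = 1.4570
  age 3: 0.18 × 2.7 = 0.4860
R₀ = 2.4750 + 1.4570 + 0.4860 = 4.4180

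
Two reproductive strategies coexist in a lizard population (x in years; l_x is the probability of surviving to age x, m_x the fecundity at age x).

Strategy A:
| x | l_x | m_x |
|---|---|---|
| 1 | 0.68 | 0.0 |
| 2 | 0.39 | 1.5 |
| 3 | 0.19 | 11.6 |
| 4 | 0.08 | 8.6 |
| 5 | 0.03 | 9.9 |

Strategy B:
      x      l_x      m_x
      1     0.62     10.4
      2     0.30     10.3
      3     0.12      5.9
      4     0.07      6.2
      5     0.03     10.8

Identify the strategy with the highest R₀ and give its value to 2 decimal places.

Strategy A: R₀ = 0.68×0.0 + 0.39×1.5 + 0.19×11.6 + 0.08×8.6 + 0.03×9.9 = 3.7740
Strategy B: R₀ = 0.62×10.4 + 0.30×10.3 + 0.12×5.9 + 0.07×6.2 + 0.03×10.8 = 11.0040
Highest R₀: strategy B with 11.0040.

11.00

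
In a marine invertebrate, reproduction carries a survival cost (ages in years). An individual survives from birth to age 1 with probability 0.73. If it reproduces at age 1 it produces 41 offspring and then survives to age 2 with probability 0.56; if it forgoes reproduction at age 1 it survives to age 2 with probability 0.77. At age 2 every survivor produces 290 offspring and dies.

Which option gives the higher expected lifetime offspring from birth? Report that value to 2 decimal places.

163.01

breed at age 1: R₀ = 0.73 × (41 + 0.56 × 290) = 0.73 × 203.4000 = 148.4820
delay to age 2: R₀ = 0.73 × (0.77 × 290) = 0.73 × 223.3000 = 163.0090
Higher: delay to age 2 (163.0090).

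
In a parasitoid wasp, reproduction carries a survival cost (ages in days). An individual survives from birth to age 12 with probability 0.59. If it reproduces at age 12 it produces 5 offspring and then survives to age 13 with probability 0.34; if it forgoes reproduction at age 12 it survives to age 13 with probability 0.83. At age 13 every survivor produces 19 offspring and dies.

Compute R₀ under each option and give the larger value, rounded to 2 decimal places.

breed at age 12: R₀ = 0.59 × (5 + 0.34 × 19) = 0.59 × 11.4600 = 6.7614
delay to age 13: R₀ = 0.59 × (0.83 × 19) = 0.59 × 15.7700 = 9.3043
Higher: delay to age 13 (9.3043).

9.30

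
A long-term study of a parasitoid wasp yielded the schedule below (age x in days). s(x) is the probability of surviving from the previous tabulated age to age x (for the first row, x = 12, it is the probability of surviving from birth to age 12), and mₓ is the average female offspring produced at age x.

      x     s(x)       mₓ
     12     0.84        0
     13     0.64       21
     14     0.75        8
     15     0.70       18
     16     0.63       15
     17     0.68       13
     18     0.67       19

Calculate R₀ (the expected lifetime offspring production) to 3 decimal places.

Survivorship from birth: l_x = s_12·s_13·…·s_x.
  l_12 = 0.84000
  l_13 = 0.53760
  l_14 = 0.40320
  l_15 = 0.28224
  l_16 = 0.17781
  l_17 = 0.12091
  l_18 = 0.08101
R₀ = Σ l_x mₓ:
  age 12: 0.84000 × 0 = 0.0000
  age 13: 0.53760 × 21 = 11.2896
  age 14: 0.40320 × 8 = 3.2256
  age 15: 0.28224 × 18 = 5.0803
  age 16: 0.17781 × 15 = 2.6671
  age 17: 0.12091 × 13 = 1.5718
  age 18: 0.08101 × 19 = 1.5392
R₀ = 0.0000 + 11.2896 + 3.2256 + 5.0803 + 2.6671 + 1.5718 + 1.5392 = 25.3737

25.374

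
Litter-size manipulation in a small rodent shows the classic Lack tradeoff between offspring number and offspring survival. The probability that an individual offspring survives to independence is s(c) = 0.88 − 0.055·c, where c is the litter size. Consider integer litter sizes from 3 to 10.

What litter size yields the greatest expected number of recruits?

8

Expected recruits = c × s(c):
  c=3: 3 × 0.715 = 2.145
  c=4: 4 × 0.660 = 2.640
  c=5: 5 × 0.605 = 3.025
  c=6: 6 × 0.550 = 3.300
  c=7: 7 × 0.495 = 3.465
  c=8: 8 × 0.440 = 3.520
  c=9: 9 × 0.385 = 3.465
  c=10: 10 × 0.330 = 3.300
Maximum at c = 8 (3.520 recruits).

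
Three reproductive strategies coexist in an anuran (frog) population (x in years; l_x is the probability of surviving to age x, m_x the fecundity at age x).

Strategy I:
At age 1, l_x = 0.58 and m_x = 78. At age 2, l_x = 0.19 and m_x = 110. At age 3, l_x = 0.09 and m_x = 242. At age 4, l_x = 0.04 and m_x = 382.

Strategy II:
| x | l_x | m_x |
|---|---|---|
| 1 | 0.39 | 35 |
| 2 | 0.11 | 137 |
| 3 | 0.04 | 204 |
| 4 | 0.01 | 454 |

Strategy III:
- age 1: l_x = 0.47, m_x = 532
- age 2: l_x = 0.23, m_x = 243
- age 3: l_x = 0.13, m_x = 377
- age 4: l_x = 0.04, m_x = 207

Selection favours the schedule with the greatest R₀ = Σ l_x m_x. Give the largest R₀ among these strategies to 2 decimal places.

Strategy I: R₀ = 0.58×78 + 0.19×110 + 0.09×242 + 0.04×382 = 103.2000
Strategy II: R₀ = 0.39×35 + 0.11×137 + 0.04×204 + 0.01×454 = 41.4200
Strategy III: R₀ = 0.47×532 + 0.23×243 + 0.13×377 + 0.04×207 = 363.2200
Highest R₀: strategy III with 363.2200.

363.22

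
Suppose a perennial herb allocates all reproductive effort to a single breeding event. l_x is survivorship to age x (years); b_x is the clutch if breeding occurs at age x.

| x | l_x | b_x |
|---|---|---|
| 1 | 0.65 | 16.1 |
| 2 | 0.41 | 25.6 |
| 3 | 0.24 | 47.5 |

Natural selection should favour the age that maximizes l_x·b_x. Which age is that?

Expected offspring if breeding at age x = l_x × b_x:
  age 1: 0.65 × 16.1 = 10.465
  age 2: 0.41 × 25.6 = 10.496
  age 3: 0.24 × 47.5 = 11.400
Maximum at age 3 (11.400).

3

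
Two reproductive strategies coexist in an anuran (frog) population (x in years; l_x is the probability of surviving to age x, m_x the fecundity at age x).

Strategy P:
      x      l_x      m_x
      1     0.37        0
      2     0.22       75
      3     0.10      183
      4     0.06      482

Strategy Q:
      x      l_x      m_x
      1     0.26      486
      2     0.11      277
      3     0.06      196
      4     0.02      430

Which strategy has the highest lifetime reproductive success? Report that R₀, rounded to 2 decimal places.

177.19

Strategy P: R₀ = 0.37×0 + 0.22×75 + 0.10×183 + 0.06×482 = 63.7200
Strategy Q: R₀ = 0.26×486 + 0.11×277 + 0.06×196 + 0.02×430 = 177.1900
Highest R₀: strategy Q with 177.1900.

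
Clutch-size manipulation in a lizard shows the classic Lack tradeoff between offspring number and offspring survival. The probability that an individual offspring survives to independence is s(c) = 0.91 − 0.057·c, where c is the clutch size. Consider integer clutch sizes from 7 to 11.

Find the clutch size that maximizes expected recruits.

8

Expected recruits = c × s(c):
  c=7: 7 × 0.511 = 3.577
  c=8: 8 × 0.454 = 3.632
  c=9: 9 × 0.397 = 3.573
  c=10: 10 × 0.340 = 3.400
  c=11: 11 × 0.283 = 3.113
Maximum at c = 8 (3.632 recruits).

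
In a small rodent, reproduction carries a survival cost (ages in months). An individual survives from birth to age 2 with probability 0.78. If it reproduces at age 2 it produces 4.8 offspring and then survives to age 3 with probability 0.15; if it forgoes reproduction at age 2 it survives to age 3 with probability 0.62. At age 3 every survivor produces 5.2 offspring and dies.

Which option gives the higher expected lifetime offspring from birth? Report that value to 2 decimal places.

4.35

breed at age 2: R₀ = 0.78 × (4.8 + 0.15 × 5.2) = 0.78 × 5.5800 = 4.3524
delay to age 3: R₀ = 0.78 × (0.62 × 5.2) = 0.78 × 3.2240 = 2.5147
Higher: breed at age 2 (4.3524).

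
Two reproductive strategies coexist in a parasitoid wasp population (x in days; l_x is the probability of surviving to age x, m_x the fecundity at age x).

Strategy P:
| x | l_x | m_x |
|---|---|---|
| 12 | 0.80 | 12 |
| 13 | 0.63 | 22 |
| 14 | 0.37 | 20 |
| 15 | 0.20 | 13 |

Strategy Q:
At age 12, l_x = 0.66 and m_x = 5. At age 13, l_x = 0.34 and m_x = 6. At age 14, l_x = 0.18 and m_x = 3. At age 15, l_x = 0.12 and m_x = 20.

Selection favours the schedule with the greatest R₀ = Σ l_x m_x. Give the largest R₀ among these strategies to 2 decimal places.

Strategy P: R₀ = 0.80×12 + 0.63×22 + 0.37×20 + 0.20×13 = 33.4600
Strategy Q: R₀ = 0.66×5 + 0.34×6 + 0.18×3 + 0.12×20 = 8.2800
Highest R₀: strategy P with 33.4600.

33.46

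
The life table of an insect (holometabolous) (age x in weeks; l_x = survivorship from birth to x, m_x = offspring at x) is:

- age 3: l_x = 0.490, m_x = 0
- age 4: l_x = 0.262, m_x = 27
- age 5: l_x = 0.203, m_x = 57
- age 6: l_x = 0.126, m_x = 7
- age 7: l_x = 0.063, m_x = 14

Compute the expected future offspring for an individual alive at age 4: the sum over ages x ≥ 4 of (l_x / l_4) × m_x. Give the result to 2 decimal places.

77.90

l_4 = 0.262. Conditional survival from age 4 to x is l_x / l_4.
  x=4: (0.262/0.262) × 27 = 27.0000
  x=5: (0.203/0.262) × 57 = 44.1641
  x=6: (0.126/0.262) × 7 = 3.3664
  x=7: (0.063/0.262) × 14 = 3.3664
Sum = 27.0000 + 44.1641 + 3.3664 + 3.3664 = 77.8969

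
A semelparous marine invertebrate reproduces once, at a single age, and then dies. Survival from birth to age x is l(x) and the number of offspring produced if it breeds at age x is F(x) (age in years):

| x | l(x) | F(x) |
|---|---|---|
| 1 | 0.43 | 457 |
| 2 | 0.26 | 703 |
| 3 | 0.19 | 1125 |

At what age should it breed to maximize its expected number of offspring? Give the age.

3

Expected offspring if breeding at age x = l(x) × F(x):
  age 1: 0.43 × 457 = 196.510
  age 2: 0.26 × 703 = 182.780
  age 3: 0.19 × 1125 = 213.750
Maximum at age 3 (213.750).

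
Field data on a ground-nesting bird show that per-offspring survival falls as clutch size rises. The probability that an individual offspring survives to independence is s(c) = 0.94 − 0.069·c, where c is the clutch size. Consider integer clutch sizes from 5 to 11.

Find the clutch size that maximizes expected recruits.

Expected recruits = c × s(c):
  c=5: 5 × 0.595 = 2.975
  c=6: 6 × 0.526 = 3.156
  c=7: 7 × 0.457 = 3.199
  c=8: 8 × 0.388 = 3.104
  c=9: 9 × 0.319 = 2.871
  c=10: 10 × 0.250 = 2.500
  c=11: 11 × 0.181 = 1.991
Maximum at c = 7 (3.199 recruits).

7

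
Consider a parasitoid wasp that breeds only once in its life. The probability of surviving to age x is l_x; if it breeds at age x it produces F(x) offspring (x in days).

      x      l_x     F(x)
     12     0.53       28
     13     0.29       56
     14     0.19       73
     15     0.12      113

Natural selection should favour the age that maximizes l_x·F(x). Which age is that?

Expected offspring if breeding at age x = l_x × F(x):
  age 12: 0.53 × 28 = 14.840
  age 13: 0.29 × 56 = 16.240
  age 14: 0.19 × 73 = 13.870
  age 15: 0.12 × 113 = 13.560
Maximum at age 13 (16.240).

13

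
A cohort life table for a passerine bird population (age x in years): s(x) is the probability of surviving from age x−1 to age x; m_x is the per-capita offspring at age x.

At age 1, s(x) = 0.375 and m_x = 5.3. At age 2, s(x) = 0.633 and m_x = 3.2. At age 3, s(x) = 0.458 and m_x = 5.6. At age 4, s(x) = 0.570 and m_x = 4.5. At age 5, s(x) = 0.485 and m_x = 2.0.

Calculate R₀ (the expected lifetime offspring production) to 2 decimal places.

3.69

Survivorship from birth: l_x = s_1·s_2·…·s_x.
  l_1 = 0.37500
  l_2 = 0.23738
  l_3 = 0.10872
  l_4 = 0.06197
  l_5 = 0.03006
R₀ = Σ l_x m_x:
  age 1: 0.37500 × 5.3 = 1.9875
  age 2: 0.23738 × 3.2 = 0.7596
  age 3: 0.10872 × 5.6 = 0.6088
  age 4: 0.06197 × 4.5 = 0.2789
  age 5: 0.03006 × 2.0 = 0.0601
R₀ = 1.9875 + 0.7596 + 0.6088 + 0.2789 + 0.0601 = 3.6949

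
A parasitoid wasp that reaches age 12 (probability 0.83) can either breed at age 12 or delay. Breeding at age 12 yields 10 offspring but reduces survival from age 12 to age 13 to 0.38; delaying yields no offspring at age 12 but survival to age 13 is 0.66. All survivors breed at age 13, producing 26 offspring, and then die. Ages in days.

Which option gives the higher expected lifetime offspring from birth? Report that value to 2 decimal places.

breed at age 12: R₀ = 0.83 × (10 + 0.38 × 26) = 0.83 × 19.8800 = 16.5004
delay to age 13: R₀ = 0.83 × (0.66 × 26) = 0.83 × 17.1600 = 14.2428
Higher: breed at age 12 (16.5004).

16.50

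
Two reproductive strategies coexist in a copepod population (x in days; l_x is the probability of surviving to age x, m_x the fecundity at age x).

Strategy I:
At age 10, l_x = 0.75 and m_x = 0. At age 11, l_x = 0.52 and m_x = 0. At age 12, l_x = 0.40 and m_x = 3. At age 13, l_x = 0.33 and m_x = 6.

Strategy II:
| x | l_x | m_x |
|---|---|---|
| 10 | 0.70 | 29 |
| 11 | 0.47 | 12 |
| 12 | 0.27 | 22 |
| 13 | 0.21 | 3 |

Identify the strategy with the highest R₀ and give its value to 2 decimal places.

32.51

Strategy I: R₀ = 0.75×0 + 0.52×0 + 0.40×3 + 0.33×6 = 3.1800
Strategy II: R₀ = 0.70×29 + 0.47×12 + 0.27×22 + 0.21×3 = 32.5100
Highest R₀: strategy II with 32.5100.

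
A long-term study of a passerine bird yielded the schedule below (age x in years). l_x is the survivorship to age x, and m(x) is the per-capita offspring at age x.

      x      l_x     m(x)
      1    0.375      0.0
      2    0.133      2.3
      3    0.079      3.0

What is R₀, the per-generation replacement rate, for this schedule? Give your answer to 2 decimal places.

0.54

R₀ = Σ l_x m(x):
  age 1: 0.375 × 0.0 = 0.0000
  age 2: 0.133 × 2.3 = 0.3059
  age 3: 0.079 × 3.0 = 0.2370
R₀ = 0.0000 + 0.3059 + 0.2370 = 0.5429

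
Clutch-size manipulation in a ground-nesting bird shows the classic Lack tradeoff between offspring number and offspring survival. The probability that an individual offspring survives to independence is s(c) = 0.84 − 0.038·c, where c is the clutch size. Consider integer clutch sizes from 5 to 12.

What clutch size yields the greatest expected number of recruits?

Expected recruits = c × s(c):
  c=5: 5 × 0.650 = 3.250
  c=6: 6 × 0.612 = 3.672
  c=7: 7 × 0.574 = 4.018
  c=8: 8 × 0.536 = 4.288
  c=9: 9 × 0.498 = 4.482
  c=10: 10 × 0.460 = 4.600
  c=11: 11 × 0.422 = 4.642
  c=12: 12 × 0.384 = 4.608
Maximum at c = 11 (4.642 recruits).

11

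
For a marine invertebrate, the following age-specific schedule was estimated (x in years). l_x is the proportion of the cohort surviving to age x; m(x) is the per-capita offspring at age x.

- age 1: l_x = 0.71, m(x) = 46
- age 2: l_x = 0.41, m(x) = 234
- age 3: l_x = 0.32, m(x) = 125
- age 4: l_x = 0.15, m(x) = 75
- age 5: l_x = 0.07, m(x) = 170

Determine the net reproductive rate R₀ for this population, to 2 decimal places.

191.75

R₀ = Σ l_x m(x):
  age 1: 0.71 × 46 = 32.6600
  age 2: 0.41 × 234 = 95.9400
  age 3: 0.32 × 125 = 40.0000
  age 4: 0.15 × 75 = 11.2500
  age 5: 0.07 × 170 = 11.9000
R₀ = 32.6600 + 95.9400 + 40.0000 + 11.2500 + 11.9000 = 191.7500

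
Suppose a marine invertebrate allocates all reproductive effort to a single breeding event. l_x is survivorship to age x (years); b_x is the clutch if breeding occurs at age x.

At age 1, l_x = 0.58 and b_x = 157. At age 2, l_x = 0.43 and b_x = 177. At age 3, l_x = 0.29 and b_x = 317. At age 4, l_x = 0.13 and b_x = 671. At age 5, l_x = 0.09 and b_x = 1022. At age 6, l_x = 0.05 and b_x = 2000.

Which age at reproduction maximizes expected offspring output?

6

Expected offspring if breeding at age x = l_x × b_x:
  age 1: 0.58 × 157 = 91.060
  age 2: 0.43 × 177 = 76.110
  age 3: 0.29 × 317 = 91.930
  age 4: 0.13 × 671 = 87.230
  age 5: 0.09 × 1022 = 91.980
  age 6: 0.05 × 2000 = 100.000
Maximum at age 6 (100.000).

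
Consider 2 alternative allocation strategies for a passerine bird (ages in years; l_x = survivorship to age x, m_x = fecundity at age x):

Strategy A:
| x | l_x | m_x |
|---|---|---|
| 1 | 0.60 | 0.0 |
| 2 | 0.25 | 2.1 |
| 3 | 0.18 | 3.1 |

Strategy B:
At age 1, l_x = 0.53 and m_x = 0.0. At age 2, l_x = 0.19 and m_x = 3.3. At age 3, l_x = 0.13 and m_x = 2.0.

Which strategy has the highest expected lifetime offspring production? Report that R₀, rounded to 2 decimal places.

Strategy A: R₀ = 0.60×0.0 + 0.25×2.1 + 0.18×3.1 = 1.0830
Strategy B: R₀ = 0.53×0.0 + 0.19×3.3 + 0.13×2.0 = 0.8870
Highest R₀: strategy A with 1.0830.

1.08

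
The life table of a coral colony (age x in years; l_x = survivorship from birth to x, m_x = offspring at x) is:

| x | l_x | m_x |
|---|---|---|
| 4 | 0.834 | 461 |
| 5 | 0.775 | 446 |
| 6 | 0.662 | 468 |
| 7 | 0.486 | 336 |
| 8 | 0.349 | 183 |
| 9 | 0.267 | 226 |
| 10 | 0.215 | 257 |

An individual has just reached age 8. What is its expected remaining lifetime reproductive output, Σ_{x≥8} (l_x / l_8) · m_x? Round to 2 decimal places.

l_8 = 0.349. Conditional survival from age 8 to x is l_x / l_8.
  x=8: (0.349/0.349) × 183 = 183.0000
  x=9: (0.267/0.349) × 226 = 172.8997
  x=10: (0.215/0.349) × 257 = 158.3238
Sum = 183.0000 + 172.8997 + 158.3238 = 514.2235

514.22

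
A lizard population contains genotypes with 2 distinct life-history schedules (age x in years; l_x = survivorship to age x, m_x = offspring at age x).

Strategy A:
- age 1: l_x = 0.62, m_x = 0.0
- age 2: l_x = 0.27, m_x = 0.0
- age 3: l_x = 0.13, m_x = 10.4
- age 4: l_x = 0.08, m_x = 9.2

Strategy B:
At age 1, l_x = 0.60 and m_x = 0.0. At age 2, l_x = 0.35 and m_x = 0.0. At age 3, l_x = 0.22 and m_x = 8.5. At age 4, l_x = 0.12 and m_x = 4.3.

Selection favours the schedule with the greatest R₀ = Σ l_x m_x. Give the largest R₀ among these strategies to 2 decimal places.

Strategy A: R₀ = 0.62×0.0 + 0.27×0.0 + 0.13×10.4 + 0.08×9.2 = 2.0880
Strategy B: R₀ = 0.60×0.0 + 0.35×0.0 + 0.22×8.5 + 0.12×4.3 = 2.3860
Highest R₀: strategy B with 2.3860.

2.39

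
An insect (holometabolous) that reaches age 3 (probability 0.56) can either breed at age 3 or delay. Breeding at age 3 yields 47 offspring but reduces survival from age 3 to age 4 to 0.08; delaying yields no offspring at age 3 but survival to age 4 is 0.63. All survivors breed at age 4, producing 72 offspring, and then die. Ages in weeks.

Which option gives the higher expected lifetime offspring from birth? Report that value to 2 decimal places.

29.55

breed at age 3: R₀ = 0.56 × (47 + 0.08 × 72) = 0.56 × 52.7600 = 29.5456
delay to age 4: R₀ = 0.56 × (0.63 × 72) = 0.56 × 45.3600 = 25.4016
Higher: breed at age 3 (29.5456).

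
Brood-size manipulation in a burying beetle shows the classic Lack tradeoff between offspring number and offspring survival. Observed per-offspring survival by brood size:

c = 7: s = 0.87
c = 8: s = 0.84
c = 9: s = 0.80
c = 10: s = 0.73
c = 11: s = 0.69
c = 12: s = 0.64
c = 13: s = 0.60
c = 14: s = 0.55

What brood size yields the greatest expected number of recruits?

13

Expected recruits = c × s(c):
  c=7: 7 × 0.87 = 6.090
  c=8: 8 × 0.84 = 6.720
  c=9: 9 × 0.80 = 7.200
  c=10: 10 × 0.73 = 7.300
  c=11: 11 × 0.69 = 7.590
  c=12: 12 × 0.64 = 7.680
  c=13: 13 × 0.60 = 7.800
  c=14: 14 × 0.55 = 7.700
Maximum at c = 13 (7.800 recruits).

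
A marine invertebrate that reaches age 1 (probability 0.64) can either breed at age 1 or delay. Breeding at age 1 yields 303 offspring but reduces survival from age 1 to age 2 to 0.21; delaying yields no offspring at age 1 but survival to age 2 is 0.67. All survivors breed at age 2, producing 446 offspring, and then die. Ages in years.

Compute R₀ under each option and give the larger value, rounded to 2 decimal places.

253.86

breed at age 1: R₀ = 0.64 × (303 + 0.21 × 446) = 0.64 × 396.6600 = 253.8624
delay to age 2: R₀ = 0.64 × (0.67 × 446) = 0.64 × 298.8200 = 191.2448
Higher: breed at age 1 (253.8624).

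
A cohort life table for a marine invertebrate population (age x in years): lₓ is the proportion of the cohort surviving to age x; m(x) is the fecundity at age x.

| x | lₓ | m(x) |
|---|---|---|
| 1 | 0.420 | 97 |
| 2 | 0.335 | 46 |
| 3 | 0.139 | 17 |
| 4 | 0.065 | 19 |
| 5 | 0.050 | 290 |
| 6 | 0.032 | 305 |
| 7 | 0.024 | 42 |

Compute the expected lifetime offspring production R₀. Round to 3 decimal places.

85.016

R₀ = Σ lₓ m(x):
  age 1: 0.420 × 97 = 40.7400
  age 2: 0.335 × 46 = 15.4100
  age 3: 0.139 × 17 = 2.3630
  age 4: 0.065 × 19 = 1.2350
  age 5: 0.050 × 290 = 14.5000
  age 6: 0.032 × 305 = 9.7600
  age 7: 0.024 × 42 = 1.0080
R₀ = 40.7400 + 15.4100 + 2.3630 + 1.2350 + 14.5000 + 9.7600 + 1.0080 = 85.0160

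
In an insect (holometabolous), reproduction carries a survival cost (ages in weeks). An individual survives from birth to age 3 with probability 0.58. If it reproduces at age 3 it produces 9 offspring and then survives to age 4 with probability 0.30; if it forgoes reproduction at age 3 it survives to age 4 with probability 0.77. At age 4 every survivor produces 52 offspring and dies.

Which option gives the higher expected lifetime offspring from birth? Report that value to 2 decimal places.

breed at age 3: R₀ = 0.58 × (9 + 0.30 × 52) = 0.58 × 24.6000 = 14.2680
delay to age 4: R₀ = 0.58 × (0.77 × 52) = 0.58 × 40.0400 = 23.2232
Higher: delay to age 4 (23.2232).

23.22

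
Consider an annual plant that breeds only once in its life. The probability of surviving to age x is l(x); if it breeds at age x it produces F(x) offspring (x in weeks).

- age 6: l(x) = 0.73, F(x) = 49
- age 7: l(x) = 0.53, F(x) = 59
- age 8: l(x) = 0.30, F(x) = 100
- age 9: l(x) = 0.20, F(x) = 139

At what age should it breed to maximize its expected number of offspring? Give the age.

Expected offspring if breeding at age x = l(x) × F(x):
  age 6: 0.73 × 49 = 35.770
  age 7: 0.53 × 59 = 31.270
  age 8: 0.30 × 100 = 30.000
  age 9: 0.20 × 139 = 27.800
Maximum at age 6 (35.770).

6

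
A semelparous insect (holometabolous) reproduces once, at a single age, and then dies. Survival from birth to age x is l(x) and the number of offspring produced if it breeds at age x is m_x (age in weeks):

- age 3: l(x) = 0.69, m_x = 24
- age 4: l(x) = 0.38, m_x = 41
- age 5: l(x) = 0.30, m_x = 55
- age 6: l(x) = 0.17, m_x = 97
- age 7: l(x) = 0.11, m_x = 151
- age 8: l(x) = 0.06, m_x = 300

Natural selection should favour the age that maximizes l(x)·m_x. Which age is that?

8

Expected offspring if breeding at age x = l(x) × m_x:
  age 3: 0.69 × 24 = 16.560
  age 4: 0.38 × 41 = 15.580
  age 5: 0.30 × 55 = 16.500
  age 6: 0.17 × 97 = 16.490
  age 7: 0.11 × 151 = 16.610
  age 8: 0.06 × 300 = 18.000
Maximum at age 8 (18.000).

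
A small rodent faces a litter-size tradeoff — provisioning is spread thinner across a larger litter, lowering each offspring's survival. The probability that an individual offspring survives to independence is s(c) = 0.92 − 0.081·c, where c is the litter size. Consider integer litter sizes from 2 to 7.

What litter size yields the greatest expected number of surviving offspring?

6

Expected surviving offspring = c × s(c):
  c=2: 2 × 0.758 = 1.516
  c=3: 3 × 0.677 = 2.031
  c=4: 4 × 0.596 = 2.384
  c=5: 5 × 0.515 = 2.575
  c=6: 6 × 0.434 = 2.604
  c=7: 7 × 0.353 = 2.471
Maximum at c = 6 (2.604 surviving offspring).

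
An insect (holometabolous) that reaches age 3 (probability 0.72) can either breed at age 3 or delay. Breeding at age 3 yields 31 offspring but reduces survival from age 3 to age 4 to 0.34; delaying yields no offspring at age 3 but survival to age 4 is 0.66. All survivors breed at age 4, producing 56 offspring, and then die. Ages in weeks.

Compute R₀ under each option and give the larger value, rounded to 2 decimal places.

breed at age 3: R₀ = 0.72 × (31 + 0.34 × 56) = 0.72 × 50.0400 = 36.0288
delay to age 4: R₀ = 0.72 × (0.66 × 56) = 0.72 × 36.9600 = 26.6112
Higher: breed at age 3 (36.0288).

36.03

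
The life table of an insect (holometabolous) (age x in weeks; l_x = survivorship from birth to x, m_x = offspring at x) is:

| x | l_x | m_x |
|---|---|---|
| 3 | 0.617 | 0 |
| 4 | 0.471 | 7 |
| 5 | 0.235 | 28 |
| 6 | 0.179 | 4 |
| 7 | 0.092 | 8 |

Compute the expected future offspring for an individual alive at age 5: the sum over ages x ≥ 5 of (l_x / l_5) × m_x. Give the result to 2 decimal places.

34.18

l_5 = 0.235. Conditional survival from age 5 to x is l_x / l_5.
  x=5: (0.235/0.235) × 28 = 28.0000
  x=6: (0.179/0.235) × 4 = 3.0468
  x=7: (0.092/0.235) × 8 = 3.1319
Sum = 28.0000 + 3.0468 + 3.1319 = 34.1787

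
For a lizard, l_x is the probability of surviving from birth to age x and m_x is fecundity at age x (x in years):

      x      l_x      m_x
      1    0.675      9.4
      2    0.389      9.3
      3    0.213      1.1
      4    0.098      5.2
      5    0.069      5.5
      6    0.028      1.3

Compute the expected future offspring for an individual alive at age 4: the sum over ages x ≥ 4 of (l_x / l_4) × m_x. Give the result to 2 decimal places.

l_4 = 0.098. Conditional survival from age 4 to x is l_x / l_4.
  x=4: (0.098/0.098) × 5.2 = 5.2000
  x=5: (0.069/0.098) × 5.5 = 3.8724
  x=6: (0.028/0.098) × 1.3 = 0.3714
Sum = 5.2000 + 3.8724 + 0.3714 = 9.4439

9.44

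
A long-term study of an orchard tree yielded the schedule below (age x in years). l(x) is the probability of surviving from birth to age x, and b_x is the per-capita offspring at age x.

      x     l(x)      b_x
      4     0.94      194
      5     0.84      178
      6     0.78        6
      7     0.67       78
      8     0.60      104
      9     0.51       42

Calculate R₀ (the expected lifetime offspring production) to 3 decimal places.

R₀ = Σ l(x) b_x:
  age 4: 0.94 × 194 = 182.3600
  age 5: 0.84 × 178 = 149.5200
  age 6: 0.78 × 6 = 4.6800
  age 7: 0.67 × 78 = 52.2600
  age 8: 0.60 × 104 = 62.4000
  age 9: 0.51 × 42 = 21.4200
R₀ = 182.3600 + 149.5200 + 4.6800 + 52.2600 + 62.4000 + 21.4200 = 472.6400

472.640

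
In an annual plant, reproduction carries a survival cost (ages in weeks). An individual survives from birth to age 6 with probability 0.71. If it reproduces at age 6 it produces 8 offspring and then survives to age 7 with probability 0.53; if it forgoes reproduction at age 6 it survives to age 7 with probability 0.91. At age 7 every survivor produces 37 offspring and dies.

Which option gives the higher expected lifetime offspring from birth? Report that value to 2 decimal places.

23.91

breed at age 6: R₀ = 0.71 × (8 + 0.53 × 37) = 0.71 × 27.6100 = 19.6031
delay to age 7: R₀ = 0.71 × (0.91 × 37) = 0.71 × 33.6700 = 23.9057
Higher: delay to age 7 (23.9057).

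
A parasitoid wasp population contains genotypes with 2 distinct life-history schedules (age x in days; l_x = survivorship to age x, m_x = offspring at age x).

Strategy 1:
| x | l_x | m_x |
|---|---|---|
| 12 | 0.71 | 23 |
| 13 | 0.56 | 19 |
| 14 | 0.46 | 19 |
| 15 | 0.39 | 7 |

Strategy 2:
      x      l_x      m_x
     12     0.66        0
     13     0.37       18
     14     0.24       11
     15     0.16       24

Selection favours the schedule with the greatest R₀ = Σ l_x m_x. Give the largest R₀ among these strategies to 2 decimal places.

38.44

Strategy 1: R₀ = 0.71×23 + 0.56×19 + 0.46×19 + 0.39×7 = 38.4400
Strategy 2: R₀ = 0.66×0 + 0.37×18 + 0.24×11 + 0.16×24 = 13.1400
Highest R₀: strategy 1 with 38.4400.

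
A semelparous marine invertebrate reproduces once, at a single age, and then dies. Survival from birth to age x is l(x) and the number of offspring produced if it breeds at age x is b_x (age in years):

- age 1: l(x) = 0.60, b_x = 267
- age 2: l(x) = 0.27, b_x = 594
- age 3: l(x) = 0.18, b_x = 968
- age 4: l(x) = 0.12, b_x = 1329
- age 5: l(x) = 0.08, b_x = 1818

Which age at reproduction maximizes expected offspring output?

Expected offspring if breeding at age x = l(x) × b_x:
  age 1: 0.60 × 267 = 160.200
  age 2: 0.27 × 594 = 160.380
  age 3: 0.18 × 968 = 174.240
  age 4: 0.12 × 1329 = 159.480
  age 5: 0.08 × 1818 = 145.440
Maximum at age 3 (174.240).

3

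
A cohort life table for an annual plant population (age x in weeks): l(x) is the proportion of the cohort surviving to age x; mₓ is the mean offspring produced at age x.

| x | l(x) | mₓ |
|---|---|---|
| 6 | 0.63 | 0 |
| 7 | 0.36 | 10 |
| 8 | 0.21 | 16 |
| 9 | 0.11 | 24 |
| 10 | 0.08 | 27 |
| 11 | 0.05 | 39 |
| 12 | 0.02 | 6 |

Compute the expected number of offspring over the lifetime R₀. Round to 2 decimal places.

13.83

R₀ = Σ l(x) mₓ:
  age 6: 0.63 × 0 = 0.0000
  age 7: 0.36 × 10 = 3.6000
  age 8: 0.21 × 16 = 3.3600
  age 9: 0.11 × 24 = 2.6400
  age 10: 0.08 × 27 = 2.1600
  age 11: 0.05 × 39 = 1.9500
  age 12: 0.02 × 6 = 0.1200
R₀ = 0.0000 + 3.6000 + 3.3600 + 2.6400 + 2.1600 + 1.9500 + 0.1200 = 13.8300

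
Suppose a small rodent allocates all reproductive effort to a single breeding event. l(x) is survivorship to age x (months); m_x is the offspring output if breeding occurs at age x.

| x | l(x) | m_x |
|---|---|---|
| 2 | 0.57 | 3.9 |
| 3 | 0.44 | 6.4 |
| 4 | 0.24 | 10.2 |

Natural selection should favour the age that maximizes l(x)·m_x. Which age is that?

3

Expected offspring if breeding at age x = l(x) × m_x:
  age 2: 0.57 × 3.9 = 2.223
  age 3: 0.44 × 6.4 = 2.816
  age 4: 0.24 × 10.2 = 2.448
Maximum at age 3 (2.816).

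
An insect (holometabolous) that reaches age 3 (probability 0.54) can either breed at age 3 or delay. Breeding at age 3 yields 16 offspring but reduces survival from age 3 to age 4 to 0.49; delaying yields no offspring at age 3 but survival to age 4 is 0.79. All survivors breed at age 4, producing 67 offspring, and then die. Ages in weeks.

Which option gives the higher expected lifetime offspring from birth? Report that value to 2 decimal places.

28.58

breed at age 3: R₀ = 0.54 × (16 + 0.49 × 67) = 0.54 × 48.8300 = 26.3682
delay to age 4: R₀ = 0.54 × (0.79 × 67) = 0.54 × 52.9300 = 28.5822
Higher: delay to age 4 (28.5822).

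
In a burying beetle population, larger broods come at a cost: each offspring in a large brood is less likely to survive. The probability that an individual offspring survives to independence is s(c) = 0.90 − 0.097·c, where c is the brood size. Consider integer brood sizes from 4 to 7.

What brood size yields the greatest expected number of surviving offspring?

Expected surviving offspring = c × s(c):
  c=4: 4 × 0.512 = 2.048
  c=5: 5 × 0.415 = 2.075
  c=6: 6 × 0.318 = 1.908
  c=7: 7 × 0.221 = 1.547
Maximum at c = 5 (2.075 surviving offspring).

5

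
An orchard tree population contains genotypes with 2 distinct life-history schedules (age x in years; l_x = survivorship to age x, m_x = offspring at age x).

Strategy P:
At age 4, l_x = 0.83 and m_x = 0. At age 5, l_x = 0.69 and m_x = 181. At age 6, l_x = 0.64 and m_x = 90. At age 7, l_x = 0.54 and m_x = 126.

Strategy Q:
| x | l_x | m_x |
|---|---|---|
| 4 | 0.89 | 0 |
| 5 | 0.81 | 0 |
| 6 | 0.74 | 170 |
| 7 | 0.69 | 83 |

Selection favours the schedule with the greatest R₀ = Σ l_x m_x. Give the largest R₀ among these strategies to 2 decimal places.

Strategy P: R₀ = 0.83×0 + 0.69×181 + 0.64×90 + 0.54×126 = 250.5300
Strategy Q: R₀ = 0.89×0 + 0.81×0 + 0.74×170 + 0.69×83 = 183.0700
Highest R₀: strategy P with 250.5300.

250.53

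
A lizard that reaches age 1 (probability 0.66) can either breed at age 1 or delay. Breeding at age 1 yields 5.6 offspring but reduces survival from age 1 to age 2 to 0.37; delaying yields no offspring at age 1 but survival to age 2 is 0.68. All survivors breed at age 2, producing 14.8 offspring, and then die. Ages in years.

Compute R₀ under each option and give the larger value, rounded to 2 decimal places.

breed at age 1: R₀ = 0.66 × (5.6 + 0.37 × 14.8) = 0.66 × 11.0760 = 7.3102
delay to age 2: R₀ = 0.66 × (0.68 × 14.8) = 0.66 × 10.0640 = 6.6422
Higher: breed at age 1 (7.3102).

7.31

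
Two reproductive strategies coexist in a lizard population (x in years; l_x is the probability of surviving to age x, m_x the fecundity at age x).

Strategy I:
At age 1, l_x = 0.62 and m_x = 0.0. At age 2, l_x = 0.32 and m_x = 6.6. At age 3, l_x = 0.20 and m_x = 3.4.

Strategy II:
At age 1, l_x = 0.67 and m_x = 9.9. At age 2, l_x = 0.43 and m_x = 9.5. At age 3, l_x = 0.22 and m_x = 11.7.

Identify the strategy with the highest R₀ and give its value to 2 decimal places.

13.29

Strategy I: R₀ = 0.62×0.0 + 0.32×6.6 + 0.20×3.4 = 2.7920
Strategy II: R₀ = 0.67×9.9 + 0.43×9.5 + 0.22×11.7 = 13.2920
Highest R₀: strategy II with 13.2920.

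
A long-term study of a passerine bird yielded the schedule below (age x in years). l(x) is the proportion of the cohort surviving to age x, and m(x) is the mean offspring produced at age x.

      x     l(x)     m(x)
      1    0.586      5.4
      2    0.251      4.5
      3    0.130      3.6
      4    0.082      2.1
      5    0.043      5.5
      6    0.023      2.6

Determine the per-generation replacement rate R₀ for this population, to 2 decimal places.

5.23

R₀ = Σ l(x) m(x):
  age 1: 0.586 × 5.4 = 3.1644
  age 2: 0.251 × 4.5 = 1.1295
  age 3: 0.130 × 3.6 = 0.4680
  age 4: 0.082 × 2.1 = 0.1722
  age 5: 0.043 × 5.5 = 0.2365
  age 6: 0.023 × 2.6 = 0.0598
R₀ = 3.1644 + 1.1295 + 0.4680 + 0.1722 + 0.2365 + 0.0598 = 5.2304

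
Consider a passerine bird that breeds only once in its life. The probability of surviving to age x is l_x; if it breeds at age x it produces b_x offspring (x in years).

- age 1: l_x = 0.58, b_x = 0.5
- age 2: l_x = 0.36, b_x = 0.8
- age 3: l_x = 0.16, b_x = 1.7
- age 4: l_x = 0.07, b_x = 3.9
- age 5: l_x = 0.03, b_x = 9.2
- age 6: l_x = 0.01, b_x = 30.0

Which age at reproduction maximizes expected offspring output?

6

Expected offspring if breeding at age x = l_x × b_x:
  age 1: 0.58 × 0.5 = 0.290
  age 2: 0.36 × 0.8 = 0.288
  age 3: 0.16 × 1.7 = 0.272
  age 4: 0.07 × 3.9 = 0.273
  age 5: 0.03 × 9.2 = 0.276
  age 6: 0.01 × 30.0 = 0.300
Maximum at age 6 (0.300).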